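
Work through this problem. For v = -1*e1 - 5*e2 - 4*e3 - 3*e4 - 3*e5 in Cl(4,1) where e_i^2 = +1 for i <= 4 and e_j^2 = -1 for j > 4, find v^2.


v^2 = sum of c_i^2 * e_i^2
Positive signature terms (e_i^2 = +1): (-1)^2 + (-5)^2 + (-4)^2 + (-3)^2 = 51
Negative signature terms (e_j^2 = -1): (-3)^2 = 9
v^2 = 51 - 9 = 42


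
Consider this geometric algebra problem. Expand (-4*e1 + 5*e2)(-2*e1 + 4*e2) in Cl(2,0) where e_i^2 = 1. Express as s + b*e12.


Expand: (-4*e1 + 5*e2)(-2*e1 + 4*e2)
= (-4)*(-2)*e1e1 + (-4)*4*e1e2 + 5*(-2)*e2e1 + 5*4*e2e2
Using e1^2 = e2^2 = 1, e2e1 = -e1e2:
Scalar part s = (-4)*(-2) + 5*4 = 8 + 20 = 28
Bivector part b = (-4)*4 - 5*(-2) = -16 - (-10) = -6
uv = 28 - 6*e12


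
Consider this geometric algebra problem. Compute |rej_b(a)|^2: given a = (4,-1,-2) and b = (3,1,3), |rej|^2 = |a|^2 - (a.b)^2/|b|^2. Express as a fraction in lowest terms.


|a|^2 = 4^2 + (-1)^2 + (-2)^2 = 21
|b|^2 = 3^2 + 1^2 + 3^2 = 19
a . b = 4*3 + (-1)*1 + (-2)*3 = 5
(a.b)^2 = 5^2 = 25
|rej|^2 = 21 - 25/19
= (399 - 25)/19
= 374/19
In lowest terms: 374/19


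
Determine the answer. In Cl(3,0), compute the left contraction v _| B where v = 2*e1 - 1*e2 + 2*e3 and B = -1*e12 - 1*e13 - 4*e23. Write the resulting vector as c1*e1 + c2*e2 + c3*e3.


Left contraction v _| B = <vB>_1 (grade-1 part of the geometric product vB).
Using e1_|e12 = e2, e2_|e12 = -e1, e1_|e13 = e3, e3_|e13 = -e1, e2_|e23 = e3, e3_|e23 = -e2:
e1 coeff: -v2*b12 - v3*b13 = -(-1)*(-1) - (2)*(-1) = 1
e2 coeff: v1*b12 - v3*b23 = (2)*(-1) - (2)*(-4) = 6
e3 coeff: v1*b13 + v2*b23 = (2)*(-1) + (-1)*(-4) = 2
v _| B = 1*e1 + 6*e2 + 2*e3


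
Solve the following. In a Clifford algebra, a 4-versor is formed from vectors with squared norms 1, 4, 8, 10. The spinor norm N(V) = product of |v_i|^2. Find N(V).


Spinor norm N(V) = |v1|^2 * |v2|^2 * ... * |v4|^2
= 1 * 4 * 8 * 10
Running product: 1, 4, 32, 320
N(V) = 320


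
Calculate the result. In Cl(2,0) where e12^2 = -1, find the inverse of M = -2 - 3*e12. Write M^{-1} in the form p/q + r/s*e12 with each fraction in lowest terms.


M = -2 - 3*e12, where e12^2 = -1.
Since M commutes with its reverse ~M = a - b*e12, M * ~M = a^2 - b^2*e12^2 = a^2 + b^2.
So M^{-1} = ~M / (a^2 + b^2) = (a - b*e12)/(a^2 + b^2).
a^2 + b^2 = 4 + 9 = 13
Scalar part = -2/13 = -2/13
Bivector coeff = 3/13 = 3/13
M^{-1} = -2/13 + 3/13*e12


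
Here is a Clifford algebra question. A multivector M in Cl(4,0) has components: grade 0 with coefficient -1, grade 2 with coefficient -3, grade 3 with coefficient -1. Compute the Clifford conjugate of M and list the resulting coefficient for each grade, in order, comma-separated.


Clifford conjugate sign for grade k: (-1)^(k(k+1)/2)
Grade 0: (-1)^(0*1/2) = (-1)^0 = 1, coeff -1 -> -1
Grade 2: (-1)^(2*3/2) = (-1)^3 = -1, coeff -3 -> 3
Grade 3: (-1)^(3*4/2) = (-1)^6 = 1, coeff -1 -> -1
Conjugated coefficients: -1, 3, -1


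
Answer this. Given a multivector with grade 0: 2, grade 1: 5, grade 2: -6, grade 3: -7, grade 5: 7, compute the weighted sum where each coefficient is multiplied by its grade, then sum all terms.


Grade-weighted sum = sum of grade_k * coefficient_k
0*2 = 0
1*5 = 5
2*(-6) = -12
3*(-7) = -21
5*7 = 35
Total = 0 + 5 + (-12) + (-21) + 35 = 7


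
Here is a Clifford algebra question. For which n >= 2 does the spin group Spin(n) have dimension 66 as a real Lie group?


dim Spin(n) = dim so(n) = n(n-1)/2.
Solve n(n-1)/2 = 66, i.e. n^2 - n - 132 = 0.
Discriminant = 1 + 8*66 = 529
n = (1 + sqrt(529))/2 = (1 + 23)/2 = 12


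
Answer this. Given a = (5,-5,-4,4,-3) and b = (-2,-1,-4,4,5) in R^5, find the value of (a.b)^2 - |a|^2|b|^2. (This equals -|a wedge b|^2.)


a . b = 5*(-2) + (-5)*(-1) + (-4)*(-4) + 4*4 + (-3)*5
= -10 + 5 + 16 + 16 + (-15) = 12
|a|^2 = 5^2 + (-5)^2 + (-4)^2 + 4^2 + (-3)^2 = 91
|b|^2 = (-2)^2 + (-1)^2 + (-4)^2 + 4^2 + 5^2 = 62
(a.b)^2 = 12^2 = 144
|a|^2 * |b|^2 = 91 * 62 = 5642
Result = 144 - 5642 = -5498


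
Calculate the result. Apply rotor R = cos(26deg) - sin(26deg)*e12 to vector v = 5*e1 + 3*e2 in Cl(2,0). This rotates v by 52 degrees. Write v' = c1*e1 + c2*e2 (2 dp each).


Rotor R = cos(26deg) - sin(26deg)*e12
Rotation angle theta = 2 * 26 = 52 degrees
v' = R*v*~R rotates v by theta.
cos(52deg) = 0.6157, sin(52deg) = 0.7880
v'_1 = 5*cos(52deg) - 3*sin(52deg)
= 5*0.6157 - 3*0.7880
= 0.71
v'_2 = 5*sin(52deg) + 3*cos(52deg)
= 5*0.7880 + 3*0.6157
= 5.79
v' = 0.71*e1 + 5.79*e2


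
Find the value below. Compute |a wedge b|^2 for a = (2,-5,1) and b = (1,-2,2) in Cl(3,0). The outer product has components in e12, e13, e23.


a wedge b = (a1*b2 - a2*b1)*e12 + (a1*b3 - a3*b1)*e13 + (a2*b3 - a3*b2)*e23
e12 coeff: 2*(-2) - (-5)*1 = -4 - (-5) = 1
e13 coeff: 2*2 - 1*1 = 4 - 1 = 3
e23 coeff: (-5)*2 - 1*(-2) = -10 - (-2) = -8
|a wedge b|^2 = 1^2 + 3^2 + (-8)^2
= 1 + 9 + 64
= 74


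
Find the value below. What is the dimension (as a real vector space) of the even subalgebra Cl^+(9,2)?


Even subalgebra dimension = 2^(n-1)
n = 9 + 2 = 11
2^(11 - 1) = 2^10 = 1024
Verification: sum of C(11,k) for even k = 1 + 55 + 330 + 462 + 165 + 11 = 1024
Result = 1024


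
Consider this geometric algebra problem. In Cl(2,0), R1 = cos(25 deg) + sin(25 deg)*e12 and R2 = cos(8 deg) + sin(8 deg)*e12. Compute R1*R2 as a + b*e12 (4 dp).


Same-plane rotors commute and their half-angles add:
R1*R2 = cos(a1 + a2) + sin(a1 + a2)*e12.
a1 + a2 = 25 + 8 = 33 deg
cos(33 deg) = 0.8387
sin(33 deg) = 0.5446
R1*R2 = 0.8387 + 0.5446*e12


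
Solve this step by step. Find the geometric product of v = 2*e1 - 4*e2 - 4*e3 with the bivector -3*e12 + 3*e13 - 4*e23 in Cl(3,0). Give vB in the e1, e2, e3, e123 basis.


vB has grade-1 (vector) and grade-3 (trivector) parts: vB = (v _| B) + (v ^ B).
Vector part <vB>_1:
  e1: -v2*b12 - v3*b13 = -(-4)*(-3) - (-4)*(3) = 0
  e2: v1*b12 - v3*b23 = (2)*(-3) - (-4)*(-4) = -22
  e3: v1*b13 + v2*b23 = (2)*(3) + (-4)*(-4) = 22
Trivector part <vB>_3:
  e123: v1*b23 - v2*b13 + v3*b12 = (2)*(-4) - (-4)*(3) + (-4)*(-3) = 16
vB = 0*e1 - 22*e2 + 22*e3 + 16*e123


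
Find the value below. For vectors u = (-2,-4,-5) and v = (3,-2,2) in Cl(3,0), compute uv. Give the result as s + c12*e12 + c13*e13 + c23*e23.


In Cl(3,0): e_i^2 = 1, e_ie_j = -e_je_i for i != j.
Scalar part = u . v = (-2)*3 + (-4)*(-2) + (-5)*2
= -6 + 8 + (-10) = -8
e12 coeff = (-2)*(-2) - (-4)*3 = 4 - (-12) = 16
e13 coeff = (-2)*2 - (-5)*3 = -4 - (-15) = 11
e23 coeff = (-4)*2 - (-5)*(-2) = -8 - 10 = -18
uv = -8 + 16*e12 + 11*e13 - 18*e23


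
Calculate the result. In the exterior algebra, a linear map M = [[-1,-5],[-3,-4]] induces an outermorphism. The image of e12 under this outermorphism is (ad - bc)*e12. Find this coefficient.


The outermorphism of a linear map f sends e1^e2 to f(e1)^f(e2).
f(e1) = -1*e1 - 3*e2
f(e2) = -5*e1 - 4*e2
f(e1) ^ f(e2) = (-1*e1 - 3*e2) ^ (-5*e1 - 4*e2)
= (-1)*(-4)*e12 + (-3)*(-5)*e21
= (4 - 15)*e12
= -11*e12
Coefficient = -11


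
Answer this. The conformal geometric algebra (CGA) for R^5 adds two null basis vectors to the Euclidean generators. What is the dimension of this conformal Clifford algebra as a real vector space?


The conformal model of R^5 uses Cl(6,1): the 5 Euclidean generators plus two extra orthogonal generators e+ (e+^2 = +1) and e- (e-^2 = -1), from which the null vectors e0, einf are built.
Number of generators m = 5 + 2 = 7.
dim Cl(p,q) = 2^m = 2^7 = 128


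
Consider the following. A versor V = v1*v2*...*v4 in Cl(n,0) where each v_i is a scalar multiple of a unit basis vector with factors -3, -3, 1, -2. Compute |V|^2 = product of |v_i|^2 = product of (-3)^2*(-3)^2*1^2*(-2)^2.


Each vector v_i has |v_i|^2 = s_i^2
Squared scales: (-3)^2 = 9, (-3)^2 = 9, 1^2 = 1, (-2)^2 = 4
|V|^2 = 9 * 9 * 1 * 4
= 324


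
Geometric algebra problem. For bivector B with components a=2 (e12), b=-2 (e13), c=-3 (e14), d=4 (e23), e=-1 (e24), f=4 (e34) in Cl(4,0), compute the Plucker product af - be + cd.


Plucker relation: af - be + cd
a*f = 2*4 = 8
b*e = (-2)*(-1) = 2
c*d = (-3)*4 = -12
af - be + cd = 8 - 2 + (-12)
= -6


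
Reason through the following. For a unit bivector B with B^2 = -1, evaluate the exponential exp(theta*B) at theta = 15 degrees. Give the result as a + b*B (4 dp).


For a unit bivector B with B^2 = -1, the exponential series gives
e^(theta*B) = cos(theta) + sin(theta)*B (the GA analogue of Euler's formula).
theta = 15 degrees = 0.261799 rad
cos(15 deg) = 0.9659
sin(15 deg) = 0.2588
exp(theta*B) = 0.9659 + 0.2588*B


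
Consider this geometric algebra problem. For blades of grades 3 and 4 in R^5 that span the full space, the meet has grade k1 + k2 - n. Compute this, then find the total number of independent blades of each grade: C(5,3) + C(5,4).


Meet grade = grade(A) + grade(B) - n
= 3 + 4 - 5 = 2
C(5,3) = 10
C(5,4) = 5
dim_A + dim_B = 10 + 5 = 15


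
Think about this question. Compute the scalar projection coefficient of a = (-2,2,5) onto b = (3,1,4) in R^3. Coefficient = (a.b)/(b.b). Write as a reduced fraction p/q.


Projection coefficient = (a . b) / (b . b)
a . b = (-2)*3 + 2*1 + 5*4
= -6 + 2 + 20 = 16
b . b = 3^2 + 1^2 + 4^2
= 9 + 1 + 16 = 26
Coefficient = 16/26
In lowest terms: 8/13


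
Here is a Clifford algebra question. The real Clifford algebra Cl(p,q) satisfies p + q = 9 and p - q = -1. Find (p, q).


We need p + q = 9 and p - q = -1.
Adding: 2p = 9 + (-1) = 8, so p = 4.
Then q = 9 - 4 = 5.
(p, q) = (4, 5)


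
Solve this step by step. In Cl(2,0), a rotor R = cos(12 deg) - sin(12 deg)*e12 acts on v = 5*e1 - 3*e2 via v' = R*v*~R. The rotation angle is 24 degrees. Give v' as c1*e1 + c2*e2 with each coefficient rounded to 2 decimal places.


Rotor R = cos(12deg) - sin(12deg)*e12
Rotation angle theta = 2 * 12 = 24 degrees
v' = R*v*~R rotates v by theta.
cos(24deg) = 0.9135, sin(24deg) = 0.4067
v'_1 = 5*cos(24deg) - (-3)*sin(24deg)
= 5*0.9135 - (-3)*0.4067
= 5.79
v'_2 = 5*sin(24deg) + (-3)*cos(24deg)
= 5*0.4067 + (-3)*0.9135
= -0.71
v' = 5.79*e1 - 0.71*e2


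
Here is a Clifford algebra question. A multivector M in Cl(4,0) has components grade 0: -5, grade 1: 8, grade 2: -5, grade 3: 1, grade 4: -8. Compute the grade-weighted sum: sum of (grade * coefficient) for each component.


Grade-weighted sum = sum of grade_k * coefficient_k
0*(-5) = 0
1*8 = 8
2*(-5) = -10
3*1 = 3
4*(-8) = -32
Total = 0 + 8 + (-10) + 3 + (-32) = -31


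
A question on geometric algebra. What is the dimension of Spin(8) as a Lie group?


Spin(n) double-covers SO(n); both have Lie algebra so(n) of dimension n(n-1)/2.
n = 8
n(n-1) = 8 * 7 = 56
dim Spin(8) = 56/2 = 28


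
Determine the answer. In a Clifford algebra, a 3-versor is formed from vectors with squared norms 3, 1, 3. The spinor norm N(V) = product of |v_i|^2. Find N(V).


Spinor norm N(V) = |v1|^2 * |v2|^2 * ... * |v3|^2
= 3 * 1 * 3
Running product: 3, 3, 9
N(V) = 9


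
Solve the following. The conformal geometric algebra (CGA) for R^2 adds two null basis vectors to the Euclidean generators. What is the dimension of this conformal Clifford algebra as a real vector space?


The conformal model of R^2 uses Cl(3,1): the 2 Euclidean generators plus two extra orthogonal generators e+ (e+^2 = +1) and e- (e-^2 = -1), from which the null vectors e0, einf are built.
Number of generators m = 2 + 2 = 4.
dim Cl(p,q) = 2^m = 2^4 = 16


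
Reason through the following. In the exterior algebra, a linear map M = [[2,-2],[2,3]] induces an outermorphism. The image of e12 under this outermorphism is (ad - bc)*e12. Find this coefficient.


The outermorphism of a linear map f sends e1^e2 to f(e1)^f(e2).
f(e1) = 2*e1 + 2*e2
f(e2) = -2*e1 + 3*e2
f(e1) ^ f(e2) = (2*e1 + 2*e2) ^ (-2*e1 + 3*e2)
= 2*3*e12 + 2*(-2)*e21
= (6 - (-4))*e12
= 10*e12
Coefficient = 10


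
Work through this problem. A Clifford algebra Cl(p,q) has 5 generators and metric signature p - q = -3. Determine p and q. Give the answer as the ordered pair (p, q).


We need p + q = 5 and p - q = -3.
Adding: 2p = 5 + (-3) = 2, so p = 1.
Then q = 5 - 1 = 4.
(p, q) = (1, 4)


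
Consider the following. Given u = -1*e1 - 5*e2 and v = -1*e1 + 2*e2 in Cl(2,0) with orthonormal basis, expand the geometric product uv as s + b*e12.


Expand: (-1*e1 - 5*e2)(-1*e1 + 2*e2)
= (-1)*(-1)*e1e1 + (-1)*2*e1e2 + (-5)*(-1)*e2e1 + (-5)*2*e2e2
Using e1^2 = e2^2 = 1, e2e1 = -e1e2:
Scalar part s = (-1)*(-1) + (-5)*2 = 1 + (-10) = -9
Bivector part b = (-1)*2 - (-5)*(-1) = -2 - 5 = -7
uv = -9 - 7*e12


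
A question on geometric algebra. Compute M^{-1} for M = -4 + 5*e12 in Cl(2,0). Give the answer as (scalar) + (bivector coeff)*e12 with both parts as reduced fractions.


M = -4 + 5*e12, where e12^2 = -1.
Since M commutes with its reverse ~M = a - b*e12, M * ~M = a^2 - b^2*e12^2 = a^2 + b^2.
So M^{-1} = ~M / (a^2 + b^2) = (a - b*e12)/(a^2 + b^2).
a^2 + b^2 = 16 + 25 = 41
Scalar part = -4/41 = -4/41
Bivector coeff = -5/41 = -5/41
M^{-1} = -4/41 - 5/41*e12


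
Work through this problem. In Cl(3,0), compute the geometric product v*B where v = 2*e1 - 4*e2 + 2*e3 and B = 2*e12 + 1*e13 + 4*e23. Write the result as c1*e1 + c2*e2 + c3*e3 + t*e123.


vB has grade-1 (vector) and grade-3 (trivector) parts: vB = (v _| B) + (v ^ B).
Vector part <vB>_1:
  e1: -v2*b12 - v3*b13 = -(-4)*(2) - (2)*(1) = 6
  e2: v1*b12 - v3*b23 = (2)*(2) - (2)*(4) = -4
  e3: v1*b13 + v2*b23 = (2)*(1) + (-4)*(4) = -14
Trivector part <vB>_3:
  e123: v1*b23 - v2*b13 + v3*b12 = (2)*(4) - (-4)*(1) + (2)*(2) = 16
vB = 6*e1 - 4*e2 - 14*e3 + 16*e123


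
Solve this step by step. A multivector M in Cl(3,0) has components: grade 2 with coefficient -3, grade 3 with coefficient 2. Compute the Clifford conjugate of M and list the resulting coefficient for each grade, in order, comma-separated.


Clifford conjugate sign for grade k: (-1)^(k(k+1)/2)
Grade 2: (-1)^(2*3/2) = (-1)^3 = -1, coeff -3 -> 3
Grade 3: (-1)^(3*4/2) = (-1)^6 = 1, coeff 2 -> 2
Conjugated coefficients: 3, 2


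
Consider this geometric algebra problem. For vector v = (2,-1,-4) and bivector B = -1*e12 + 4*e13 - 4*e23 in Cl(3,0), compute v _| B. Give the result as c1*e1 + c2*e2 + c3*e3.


Left contraction v _| B = <vB>_1 (grade-1 part of the geometric product vB).
Using e1_|e12 = e2, e2_|e12 = -e1, e1_|e13 = e3, e3_|e13 = -e1, e2_|e23 = e3, e3_|e23 = -e2:
e1 coeff: -v2*b12 - v3*b13 = -(-1)*(-1) - (-4)*(4) = 15
e2 coeff: v1*b12 - v3*b23 = (2)*(-1) - (-4)*(-4) = -18
e3 coeff: v1*b13 + v2*b23 = (2)*(4) + (-1)*(-4) = 12
v _| B = 15*e1 - 18*e2 + 12*e3


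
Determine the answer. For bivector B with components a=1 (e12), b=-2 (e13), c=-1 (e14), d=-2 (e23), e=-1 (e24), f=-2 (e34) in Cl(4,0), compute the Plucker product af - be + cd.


Plucker relation: af - be + cd
a*f = 1*(-2) = -2
b*e = (-2)*(-1) = 2
c*d = (-1)*(-2) = 2
af - be + cd = -2 - 2 + 2
= -2


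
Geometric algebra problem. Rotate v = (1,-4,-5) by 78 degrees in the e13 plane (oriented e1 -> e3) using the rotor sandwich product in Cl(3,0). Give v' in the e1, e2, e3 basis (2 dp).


Rotor R = cos(39deg) - sin(39deg)*e13
Rotation angle theta = 2 * 39 = 78 degrees in the e13 plane (e1 -> e3).
The component perpendicular to the plane (e2) is invariant: v'_2 = v2 = -4.00
cos(78deg) = 0.2079, sin(78deg) = 0.9781
v'_1 = v1*cos(theta) - v3*sin(theta) = 1*0.2079 - (-5)*0.9781 = 5.10
v'_3 = v1*sin(theta) + v3*cos(theta) = 1*0.9781 + (-5)*0.2079 = -0.06
v' = 5.10*e1 - 4.00*e2 - 0.06*e3


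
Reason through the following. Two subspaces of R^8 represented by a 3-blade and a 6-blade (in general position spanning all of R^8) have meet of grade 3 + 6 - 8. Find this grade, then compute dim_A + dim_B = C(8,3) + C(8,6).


Meet grade = grade(A) + grade(B) - n
= 3 + 6 - 8 = 1
C(8,3) = 56
C(8,6) = 28
dim_A + dim_B = 56 + 28 = 84


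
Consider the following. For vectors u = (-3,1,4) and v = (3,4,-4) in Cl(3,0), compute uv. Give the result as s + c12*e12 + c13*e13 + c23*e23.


In Cl(3,0): e_i^2 = 1, e_ie_j = -e_je_i for i != j.
Scalar part = u . v = (-3)*3 + 1*4 + 4*(-4)
= -9 + 4 + (-16) = -21
e12 coeff = (-3)*4 - 1*3 = -12 - 3 = -15
e13 coeff = (-3)*(-4) - 4*3 = 12 - 12 = 0
e23 coeff = 1*(-4) - 4*4 = -4 - 16 = -20
uv = -21 - 15*e12 + 0*e13 - 20*e23


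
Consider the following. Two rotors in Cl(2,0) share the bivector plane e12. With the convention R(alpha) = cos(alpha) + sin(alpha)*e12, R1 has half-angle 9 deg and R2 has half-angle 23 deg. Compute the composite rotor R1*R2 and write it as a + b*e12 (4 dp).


Same-plane rotors commute and their half-angles add:
R1*R2 = cos(a1 + a2) + sin(a1 + a2)*e12.
a1 + a2 = 9 + 23 = 32 deg
cos(32 deg) = 0.8480
sin(32 deg) = 0.5299
R1*R2 = 0.8480 + 0.5299*e12


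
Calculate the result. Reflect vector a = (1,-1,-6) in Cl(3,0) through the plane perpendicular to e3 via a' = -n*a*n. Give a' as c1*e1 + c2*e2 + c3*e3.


Reflection formula: a' = -n*a*n, with n = e3 (unit vector, n^2 = 1).
For reflection through hyperplane perp to e3:
The component along e3 flips sign, others stay.
a = (1, -1, -6)
a' = (1, -1, 6)
a' = 1*e1 - 1*e2 + 6*e3


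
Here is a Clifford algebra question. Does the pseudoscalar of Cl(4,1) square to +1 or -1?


The pseudoscalar I = e1...e_n (product of all n generators) of Cl(p,q) satisfies I^2 = (-1)^(q + n(n-1)/2).
p = 4, q = 1, n = p + q = 5
n(n-1)/2 = 5 * 4 / 2 = 10
Exponent = q + n(n-1)/2 = 1 + 10 = 11
I^2 = (-1)^11 = -1


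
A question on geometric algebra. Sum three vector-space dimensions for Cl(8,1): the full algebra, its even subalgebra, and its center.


n = 8 + 1 = 9
Total dim = 2^9 = 512
Even subalgebra dim = 2^8 = 256
n is odd, so center dim = 2
Sum = 512 + 256 + 2 = 770


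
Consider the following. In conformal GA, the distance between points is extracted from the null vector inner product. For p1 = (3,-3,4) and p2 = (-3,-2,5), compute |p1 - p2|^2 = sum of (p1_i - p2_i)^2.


p1 - p2 = (6, -1, -1)
|p1 - p2|^2 = 6^2 + (-1)^2 + (-1)^2
= 36 + 1 + 1
= 38


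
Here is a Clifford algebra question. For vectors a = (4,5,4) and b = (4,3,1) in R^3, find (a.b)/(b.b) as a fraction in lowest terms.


Projection coefficient = (a . b) / (b . b)
a . b = 4*4 + 5*3 + 4*1
= 16 + 15 + 4 = 35
b . b = 4^2 + 3^2 + 1^2
= 16 + 9 + 1 = 26
Coefficient = 35/26
In lowest terms: 35/26


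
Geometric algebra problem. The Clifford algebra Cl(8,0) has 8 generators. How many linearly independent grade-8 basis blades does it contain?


Number of grade-k basis blades in Cl(p,q) with n = p + q is C(n, k).
n = 8 + 0 = 8
C(8, 8) = 8! / (8! * 0!)
= 40320 / (40320 * 1)
= 1


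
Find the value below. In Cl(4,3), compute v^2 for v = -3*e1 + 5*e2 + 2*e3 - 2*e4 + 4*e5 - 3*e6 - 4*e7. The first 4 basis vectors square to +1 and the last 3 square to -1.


v^2 = sum of c_i^2 * e_i^2
Positive signature terms (e_i^2 = +1): (-3)^2 + 5^2 + 2^2 + (-2)^2 = 42
Negative signature terms (e_j^2 = -1): 4^2 + (-3)^2 + (-4)^2 = 41
v^2 = 42 - 41 = 1


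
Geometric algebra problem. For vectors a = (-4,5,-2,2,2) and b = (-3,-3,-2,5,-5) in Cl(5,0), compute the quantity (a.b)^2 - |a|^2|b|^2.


a . b = (-4)*(-3) + 5*(-3) + (-2)*(-2) + 2*5 + 2*(-5)
= 12 + (-15) + 4 + 10 + (-10) = 1
|a|^2 = (-4)^2 + 5^2 + (-2)^2 + 2^2 + 2^2 = 53
|b|^2 = (-3)^2 + (-3)^2 + (-2)^2 + 5^2 + (-5)^2 = 72
(a.b)^2 = 1^2 = 1
|a|^2 * |b|^2 = 53 * 72 = 3816
Result = 1 - 3816 = -3815


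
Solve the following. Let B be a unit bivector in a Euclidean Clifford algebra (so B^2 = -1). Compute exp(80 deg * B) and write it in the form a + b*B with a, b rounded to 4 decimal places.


For a unit bivector B with B^2 = -1, the exponential series gives
e^(theta*B) = cos(theta) + sin(theta)*B (the GA analogue of Euler's formula).
theta = 80 degrees = 1.396263 rad
cos(80 deg) = 0.1736
sin(80 deg) = 0.9848
exp(theta*B) = 0.1736 + 0.9848*B


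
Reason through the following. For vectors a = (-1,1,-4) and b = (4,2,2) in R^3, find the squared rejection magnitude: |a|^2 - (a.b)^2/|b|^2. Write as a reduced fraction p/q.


|a|^2 = (-1)^2 + 1^2 + (-4)^2 = 18
|b|^2 = 4^2 + 2^2 + 2^2 = 24
a . b = (-1)*4 + 1*2 + (-4)*2 = -10
(a.b)^2 = (-10)^2 = 100
|rej|^2 = 18 - 100/24
= (432 - 100)/24
= 332/24
In lowest terms: 83/6


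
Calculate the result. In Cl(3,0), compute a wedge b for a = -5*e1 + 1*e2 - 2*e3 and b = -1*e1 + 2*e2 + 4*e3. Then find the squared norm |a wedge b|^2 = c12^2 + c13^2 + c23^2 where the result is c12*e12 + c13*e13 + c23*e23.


a wedge b = (a1*b2 - a2*b1)*e12 + (a1*b3 - a3*b1)*e13 + (a2*b3 - a3*b2)*e23
e12 coeff: (-5)*2 - 1*(-1) = -10 - (-1) = -9
e13 coeff: (-5)*4 - (-2)*(-1) = -20 - 2 = -22
e23 coeff: 1*4 - (-2)*2 = 4 - (-4) = 8
|a wedge b|^2 = (-9)^2 + (-22)^2 + 8^2
= 81 + 484 + 64
= 629


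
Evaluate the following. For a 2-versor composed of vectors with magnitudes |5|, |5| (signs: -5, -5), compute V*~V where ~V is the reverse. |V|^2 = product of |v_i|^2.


Each vector v_i has |v_i|^2 = s_i^2
Squared scales: (-5)^2 = 25, (-5)^2 = 25
|V|^2 = 25 * 25
= 625


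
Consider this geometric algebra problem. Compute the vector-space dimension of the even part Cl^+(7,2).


Even subalgebra dimension = 2^(n-1)
n = 7 + 2 = 9
2^(9 - 1) = 2^8 = 256
Verification: sum of C(9,k) for even k = 1 + 36 + 126 + 84 + 9 = 256
Result = 256


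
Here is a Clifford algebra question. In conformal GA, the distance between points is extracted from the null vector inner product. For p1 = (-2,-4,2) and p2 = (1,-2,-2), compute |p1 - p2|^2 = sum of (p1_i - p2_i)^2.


p1 - p2 = (-3, -2, 4)
|p1 - p2|^2 = (-3)^2 + (-2)^2 + 4^2
= 9 + 4 + 16
= 29


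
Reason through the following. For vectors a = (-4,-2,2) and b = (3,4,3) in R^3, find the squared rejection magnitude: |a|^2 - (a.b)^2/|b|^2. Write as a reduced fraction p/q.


|a|^2 = (-4)^2 + (-2)^2 + 2^2 = 24
|b|^2 = 3^2 + 4^2 + 3^2 = 34
a . b = (-4)*3 + (-2)*4 + 2*3 = -14
(a.b)^2 = (-14)^2 = 196
|rej|^2 = 24 - 196/34
= (816 - 196)/34
= 620/34
In lowest terms: 310/17


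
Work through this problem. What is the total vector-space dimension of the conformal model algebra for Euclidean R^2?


The conformal model of R^2 uses Cl(3,1): the 2 Euclidean generators plus two extra orthogonal generators e+ (e+^2 = +1) and e- (e-^2 = -1), from which the null vectors e0, einf are built.
Number of generators m = 2 + 2 = 4.
dim Cl(p,q) = 2^m = 2^4 = 16


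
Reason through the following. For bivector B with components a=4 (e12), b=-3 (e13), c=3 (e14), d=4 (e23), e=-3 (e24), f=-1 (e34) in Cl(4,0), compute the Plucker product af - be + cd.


Plucker relation: af - be + cd
a*f = 4*(-1) = -4
b*e = (-3)*(-3) = 9
c*d = 3*4 = 12
af - be + cd = -4 - 9 + 12
= -1


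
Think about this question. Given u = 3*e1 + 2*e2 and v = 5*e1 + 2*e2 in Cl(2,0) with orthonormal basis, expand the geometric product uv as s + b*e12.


Expand: (3*e1 + 2*e2)(5*e1 + 2*e2)
= 3*5*e1e1 + 3*2*e1e2 + 2*5*e2e1 + 2*2*e2e2
Using e1^2 = e2^2 = 1, e2e1 = -e1e2:
Scalar part s = 3*5 + 2*2 = 15 + 4 = 19
Bivector part b = 3*2 - 2*5 = 6 - 10 = -4
uv = 19 - 4*e12


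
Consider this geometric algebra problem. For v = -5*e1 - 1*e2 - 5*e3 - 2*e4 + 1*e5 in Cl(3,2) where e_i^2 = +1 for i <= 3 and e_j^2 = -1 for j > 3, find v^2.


v^2 = sum of c_i^2 * e_i^2
Positive signature terms (e_i^2 = +1): (-5)^2 + (-1)^2 + (-5)^2 = 51
Negative signature terms (e_j^2 = -1): (-2)^2 + 1^2 = 5
v^2 = 51 - 5 = 46


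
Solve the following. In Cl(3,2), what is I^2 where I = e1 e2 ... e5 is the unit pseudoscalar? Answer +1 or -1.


The pseudoscalar I = e1...e_n (product of all n generators) of Cl(p,q) satisfies I^2 = (-1)^(q + n(n-1)/2).
p = 3, q = 2, n = p + q = 5
n(n-1)/2 = 5 * 4 / 2 = 10
Exponent = q + n(n-1)/2 = 2 + 10 = 12
I^2 = (-1)^12 = +1


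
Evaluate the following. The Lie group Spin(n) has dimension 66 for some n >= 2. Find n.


dim Spin(n) = dim so(n) = n(n-1)/2.
Solve n(n-1)/2 = 66, i.e. n^2 - n - 132 = 0.
Discriminant = 1 + 8*66 = 529
n = (1 + sqrt(529))/2 = (1 + 23)/2 = 12


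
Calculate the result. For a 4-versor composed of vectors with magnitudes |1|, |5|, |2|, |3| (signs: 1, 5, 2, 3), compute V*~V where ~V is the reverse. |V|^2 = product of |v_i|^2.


Each vector v_i has |v_i|^2 = s_i^2
Squared scales: 1^2 = 1, 5^2 = 25, 2^2 = 4, 3^2 = 9
|V|^2 = 1 * 25 * 4 * 9
= 900


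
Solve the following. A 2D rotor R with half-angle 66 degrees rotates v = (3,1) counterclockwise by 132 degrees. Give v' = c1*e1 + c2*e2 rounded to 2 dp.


Rotor R = cos(66deg) - sin(66deg)*e12
Rotation angle theta = 2 * 66 = 132 degrees
v' = R*v*~R rotates v by theta.
cos(132deg) = -0.6691, sin(132deg) = 0.7431
v'_1 = 3*cos(132deg) - 1*sin(132deg)
= 3*(-0.6691) - 1*0.7431
= -2.75
v'_2 = 3*sin(132deg) + 1*cos(132deg)
= 3*0.7431 + 1*(-0.6691)
= 1.56
v' = -2.75*e1 + 1.56*e2


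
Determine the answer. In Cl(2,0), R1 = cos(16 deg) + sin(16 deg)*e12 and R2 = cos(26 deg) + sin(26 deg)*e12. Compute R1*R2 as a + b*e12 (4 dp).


Same-plane rotors commute and their half-angles add:
R1*R2 = cos(a1 + a2) + sin(a1 + a2)*e12.
a1 + a2 = 16 + 26 = 42 deg
cos(42 deg) = 0.7431
sin(42 deg) = 0.6691
R1*R2 = 0.7431 + 0.6691*e12


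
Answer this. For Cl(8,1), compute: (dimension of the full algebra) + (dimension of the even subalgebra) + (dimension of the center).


n = 8 + 1 = 9
Total dim = 2^9 = 512
Even subalgebra dim = 2^8 = 256
n is odd, so center dim = 2
Sum = 512 + 256 + 2 = 770


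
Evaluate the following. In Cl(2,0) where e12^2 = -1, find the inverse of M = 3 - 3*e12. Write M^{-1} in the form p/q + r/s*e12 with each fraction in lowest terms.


M = 3 - 3*e12, where e12^2 = -1.
Since M commutes with its reverse ~M = a - b*e12, M * ~M = a^2 - b^2*e12^2 = a^2 + b^2.
So M^{-1} = ~M / (a^2 + b^2) = (a - b*e12)/(a^2 + b^2).
a^2 + b^2 = 9 + 9 = 18
Scalar part = 3/18 = 1/6
Bivector coeff = 3/18 = 1/6
M^{-1} = 1/6 + 1/6*e12


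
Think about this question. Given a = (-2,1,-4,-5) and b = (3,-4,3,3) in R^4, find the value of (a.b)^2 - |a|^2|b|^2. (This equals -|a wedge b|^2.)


a . b = (-2)*3 + 1*(-4) + (-4)*3 + (-5)*3
= -6 + (-4) + (-12) + (-15) = -37
|a|^2 = (-2)^2 + 1^2 + (-4)^2 + (-5)^2 = 46
|b|^2 = 3^2 + (-4)^2 + 3^2 + 3^2 = 43
(a.b)^2 = (-37)^2 = 1369
|a|^2 * |b|^2 = 46 * 43 = 1978
Result = 1369 - 1978 = -609


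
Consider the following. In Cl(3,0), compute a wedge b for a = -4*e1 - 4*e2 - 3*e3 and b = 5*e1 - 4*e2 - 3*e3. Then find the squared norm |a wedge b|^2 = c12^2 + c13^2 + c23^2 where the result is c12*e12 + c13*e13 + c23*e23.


a wedge b = (a1*b2 - a2*b1)*e12 + (a1*b3 - a3*b1)*e13 + (a2*b3 - a3*b2)*e23
e12 coeff: (-4)*(-4) - (-4)*5 = 16 - (-20) = 36
e13 coeff: (-4)*(-3) - (-3)*5 = 12 - (-15) = 27
e23 coeff: (-4)*(-3) - (-3)*(-4) = 12 - 12 = 0
|a wedge b|^2 = 36^2 + 27^2 + 0^2
= 1296 + 729 + 0
= 2025


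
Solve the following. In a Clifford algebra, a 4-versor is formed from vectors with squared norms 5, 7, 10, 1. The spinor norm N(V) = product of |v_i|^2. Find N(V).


Spinor norm N(V) = |v1|^2 * |v2|^2 * ... * |v4|^2
= 5 * 7 * 10 * 1
Running product: 5, 35, 350, 350
N(V) = 350


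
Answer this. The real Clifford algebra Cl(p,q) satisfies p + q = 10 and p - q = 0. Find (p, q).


We need p + q = 10 and p - q = 0.
Adding: 2p = 10 + 0 = 10, so p = 5.
Then q = 10 - 5 = 5.
(p, q) = (5, 5)


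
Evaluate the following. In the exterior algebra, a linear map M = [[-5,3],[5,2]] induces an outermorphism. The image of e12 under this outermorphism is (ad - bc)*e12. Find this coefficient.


The outermorphism of a linear map f sends e1^e2 to f(e1)^f(e2).
f(e1) = -5*e1 + 5*e2
f(e2) = 3*e1 + 2*e2
f(e1) ^ f(e2) = (-5*e1 + 5*e2) ^ (3*e1 + 2*e2)
= (-5)*2*e12 + 5*3*e21
= (-10 - 15)*e12
= -25*e12
Coefficient = -25


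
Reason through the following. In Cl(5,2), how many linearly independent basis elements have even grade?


Even subalgebra dimension = 2^(n-1)
n = 5 + 2 = 7
2^(7 - 1) = 2^6 = 64
Verification: sum of C(7,k) for even k = 1 + 21 + 35 + 7 = 64
Result = 64


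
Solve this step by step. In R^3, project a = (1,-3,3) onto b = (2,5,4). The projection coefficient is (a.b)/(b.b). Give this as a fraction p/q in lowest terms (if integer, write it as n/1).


Projection coefficient = (a . b) / (b . b)
a . b = 1*2 + (-3)*5 + 3*4
= 2 + (-15) + 12 = -1
b . b = 2^2 + 5^2 + 4^2
= 4 + 25 + 16 = 45
Coefficient = -1/45
In lowest terms: -1/45


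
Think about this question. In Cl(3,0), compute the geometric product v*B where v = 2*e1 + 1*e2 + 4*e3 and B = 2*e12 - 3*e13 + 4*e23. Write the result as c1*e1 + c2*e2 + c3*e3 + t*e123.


vB has grade-1 (vector) and grade-3 (trivector) parts: vB = (v _| B) + (v ^ B).
Vector part <vB>_1:
  e1: -v2*b12 - v3*b13 = -(1)*(2) - (4)*(-3) = 10
  e2: v1*b12 - v3*b23 = (2)*(2) - (4)*(4) = -12
  e3: v1*b13 + v2*b23 = (2)*(-3) + (1)*(4) = -2
Trivector part <vB>_3:
  e123: v1*b23 - v2*b13 + v3*b12 = (2)*(4) - (1)*(-3) + (4)*(2) = 19
vB = 10*e1 - 12*e2 - 2*e3 + 19*e123


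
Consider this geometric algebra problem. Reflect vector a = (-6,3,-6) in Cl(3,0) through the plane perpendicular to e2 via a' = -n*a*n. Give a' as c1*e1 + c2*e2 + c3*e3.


Reflection formula: a' = -n*a*n, with n = e2 (unit vector, n^2 = 1).
For reflection through hyperplane perp to e2:
The component along e2 flips sign, others stay.
a = (-6, 3, -6)
a' = (-6, -3, -6)
a' = -6*e1 - 3*e2 - 6*e3


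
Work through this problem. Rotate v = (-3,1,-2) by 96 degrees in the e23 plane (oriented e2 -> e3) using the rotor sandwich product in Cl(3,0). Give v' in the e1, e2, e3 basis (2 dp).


Rotor R = cos(48deg) - sin(48deg)*e23
Rotation angle theta = 2 * 48 = 96 degrees in the e23 plane (e2 -> e3).
The component perpendicular to the plane (e1) is invariant: v'_1 = v1 = -3.00
cos(96deg) = -0.1045, sin(96deg) = 0.9945
v'_2 = v2*cos(theta) - v3*sin(theta) = 1*(-0.1045) - (-2)*0.9945 = 1.88
v'_3 = v2*sin(theta) + v3*cos(theta) = 1*0.9945 + (-2)*(-0.1045) = 1.20
v' = -3.00*e1 + 1.88*e2 + 1.20*e3


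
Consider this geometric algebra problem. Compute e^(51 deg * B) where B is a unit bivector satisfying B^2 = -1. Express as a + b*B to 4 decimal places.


For a unit bivector B with B^2 = -1, the exponential series gives
e^(theta*B) = cos(theta) + sin(theta)*B (the GA analogue of Euler's formula).
theta = 51 degrees = 0.890118 rad
cos(51 deg) = 0.6293
sin(51 deg) = 0.7771
exp(theta*B) = 0.6293 + 0.7771*B


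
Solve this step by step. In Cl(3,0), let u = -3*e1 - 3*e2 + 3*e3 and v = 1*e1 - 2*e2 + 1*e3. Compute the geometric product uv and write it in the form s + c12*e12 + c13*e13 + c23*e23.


In Cl(3,0): e_i^2 = 1, e_ie_j = -e_je_i for i != j.
Scalar part = u . v = (-3)*1 + (-3)*(-2) + 3*1
= -3 + 6 + 3 = 6
e12 coeff = (-3)*(-2) - (-3)*1 = 6 - (-3) = 9
e13 coeff = (-3)*1 - 3*1 = -3 - 3 = -6
e23 coeff = (-3)*1 - 3*(-2) = -3 - (-6) = 3
uv = 6 + 9*e12 - 6*e13 + 3*e23


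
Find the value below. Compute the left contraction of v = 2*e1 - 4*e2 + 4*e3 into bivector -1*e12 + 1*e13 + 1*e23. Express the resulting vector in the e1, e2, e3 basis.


Left contraction v _| B = <vB>_1 (grade-1 part of the geometric product vB).
Using e1_|e12 = e2, e2_|e12 = -e1, e1_|e13 = e3, e3_|e13 = -e1, e2_|e23 = e3, e3_|e23 = -e2:
e1 coeff: -v2*b12 - v3*b13 = -(-4)*(-1) - (4)*(1) = -8
e2 coeff: v1*b12 - v3*b23 = (2)*(-1) - (4)*(1) = -6
e3 coeff: v1*b13 + v2*b23 = (2)*(1) + (-4)*(1) = -2
v _| B = -8*e1 - 6*e2 - 2*e3


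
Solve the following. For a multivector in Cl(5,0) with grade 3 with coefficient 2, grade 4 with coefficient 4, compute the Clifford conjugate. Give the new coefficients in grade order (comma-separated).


Clifford conjugate sign for grade k: (-1)^(k(k+1)/2)
Grade 3: (-1)^(3*4/2) = (-1)^6 = 1, coeff 2 -> 2
Grade 4: (-1)^(4*5/2) = (-1)^10 = 1, coeff 4 -> 4
Conjugated coefficients: 2, 4


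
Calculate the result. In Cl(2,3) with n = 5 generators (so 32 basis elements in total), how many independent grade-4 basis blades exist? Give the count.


Number of grade-k basis blades in Cl(p,q) with n = p + q is C(n, k).
n = 2 + 3 = 5
C(5, 4) = 5! / (4! * 1!)
= 120 / (24 * 1)
= 5


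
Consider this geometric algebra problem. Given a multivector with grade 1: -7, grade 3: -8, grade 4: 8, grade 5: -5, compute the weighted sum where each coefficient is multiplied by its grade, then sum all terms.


Grade-weighted sum = sum of grade_k * coefficient_k
1*(-7) = -7
3*(-8) = -24
4*8 = 32
5*(-5) = -25
Total = -7 + (-24) + 32 + (-25) = -24


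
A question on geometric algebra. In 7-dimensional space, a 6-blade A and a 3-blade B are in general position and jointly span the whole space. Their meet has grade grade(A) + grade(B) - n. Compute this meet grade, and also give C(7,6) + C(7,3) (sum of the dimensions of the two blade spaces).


Meet grade = grade(A) + grade(B) - n
= 6 + 3 - 7 = 2
C(7,6) = 7
C(7,3) = 35
dim_A + dim_B = 7 + 35 = 42


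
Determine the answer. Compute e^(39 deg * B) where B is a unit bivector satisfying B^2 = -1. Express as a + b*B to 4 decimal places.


For a unit bivector B with B^2 = -1, the exponential series gives
e^(theta*B) = cos(theta) + sin(theta)*B (the GA analogue of Euler's formula).
theta = 39 degrees = 0.680678 rad
cos(39 deg) = 0.7771
sin(39 deg) = 0.6293
exp(theta*B) = 0.7771 + 0.6293*B


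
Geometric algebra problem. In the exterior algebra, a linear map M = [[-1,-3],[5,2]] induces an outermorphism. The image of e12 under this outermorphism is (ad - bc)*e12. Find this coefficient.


The outermorphism of a linear map f sends e1^e2 to f(e1)^f(e2).
f(e1) = -1*e1 + 5*e2
f(e2) = -3*e1 + 2*e2
f(e1) ^ f(e2) = (-1*e1 + 5*e2) ^ (-3*e1 + 2*e2)
= (-1)*2*e12 + 5*(-3)*e21
= (-2 - (-15))*e12
= 13*e12
Coefficient = 13


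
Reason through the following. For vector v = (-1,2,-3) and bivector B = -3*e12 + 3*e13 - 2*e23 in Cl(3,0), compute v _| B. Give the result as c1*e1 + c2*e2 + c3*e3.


Left contraction v _| B = <vB>_1 (grade-1 part of the geometric product vB).
Using e1_|e12 = e2, e2_|e12 = -e1, e1_|e13 = e3, e3_|e13 = -e1, e2_|e23 = e3, e3_|e23 = -e2:
e1 coeff: -v2*b12 - v3*b13 = -(2)*(-3) - (-3)*(3) = 15
e2 coeff: v1*b12 - v3*b23 = (-1)*(-3) - (-3)*(-2) = -3
e3 coeff: v1*b13 + v2*b23 = (-1)*(3) + (2)*(-2) = -7
v _| B = 15*e1 - 3*e2 - 7*e3


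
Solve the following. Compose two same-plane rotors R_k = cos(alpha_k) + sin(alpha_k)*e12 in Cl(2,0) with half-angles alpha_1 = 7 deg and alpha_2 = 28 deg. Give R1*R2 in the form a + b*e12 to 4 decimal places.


Same-plane rotors commute and their half-angles add:
R1*R2 = cos(a1 + a2) + sin(a1 + a2)*e12.
a1 + a2 = 7 + 28 = 35 deg
cos(35 deg) = 0.8192
sin(35 deg) = 0.5736
R1*R2 = 0.8192 + 0.5736*e12


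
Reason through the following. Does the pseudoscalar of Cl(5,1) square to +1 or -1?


The pseudoscalar I = e1...e_n (product of all n generators) of Cl(p,q) satisfies I^2 = (-1)^(q + n(n-1)/2).
p = 5, q = 1, n = p + q = 6
n(n-1)/2 = 6 * 5 / 2 = 15
Exponent = q + n(n-1)/2 = 1 + 15 = 16
I^2 = (-1)^16 = +1


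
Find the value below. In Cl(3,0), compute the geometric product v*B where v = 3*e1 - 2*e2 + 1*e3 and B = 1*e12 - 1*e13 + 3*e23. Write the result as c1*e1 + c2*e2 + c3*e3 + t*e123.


vB has grade-1 (vector) and grade-3 (trivector) parts: vB = (v _| B) + (v ^ B).
Vector part <vB>_1:
  e1: -v2*b12 - v3*b13 = -(-2)*(1) - (1)*(-1) = 3
  e2: v1*b12 - v3*b23 = (3)*(1) - (1)*(3) = 0
  e3: v1*b13 + v2*b23 = (3)*(-1) + (-2)*(3) = -9
Trivector part <vB>_3:
  e123: v1*b23 - v2*b13 + v3*b12 = (3)*(3) - (-2)*(-1) + (1)*(1) = 8
vB = 3*e1 + 0*e2 - 9*e3 + 8*e123


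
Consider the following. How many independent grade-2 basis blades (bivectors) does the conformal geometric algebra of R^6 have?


The conformal model of R^6 uses Cl(7,1) with m = 6 + 2 = 8 generators.
Number of grade-2 blades = C(m, 2) = C(8, 2)
= 8*7/2 = 28


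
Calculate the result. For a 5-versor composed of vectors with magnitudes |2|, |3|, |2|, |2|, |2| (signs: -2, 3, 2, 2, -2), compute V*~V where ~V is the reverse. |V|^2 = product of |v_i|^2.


Each vector v_i has |v_i|^2 = s_i^2
Squared scales: (-2)^2 = 4, 3^2 = 9, 2^2 = 4, 2^2 = 4, (-2)^2 = 4
|V|^2 = 4 * 9 * 4 * 4 * 4
= 2304


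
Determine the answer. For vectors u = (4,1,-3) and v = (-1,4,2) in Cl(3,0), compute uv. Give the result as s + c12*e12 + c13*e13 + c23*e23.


In Cl(3,0): e_i^2 = 1, e_ie_j = -e_je_i for i != j.
Scalar part = u . v = 4*(-1) + 1*4 + (-3)*2
= -4 + 4 + (-6) = -6
e12 coeff = 4*4 - 1*(-1) = 16 - (-1) = 17
e13 coeff = 4*2 - (-3)*(-1) = 8 - 3 = 5
e23 coeff = 1*2 - (-3)*4 = 2 - (-12) = 14
uv = -6 + 17*e12 + 5*e13 + 14*e23


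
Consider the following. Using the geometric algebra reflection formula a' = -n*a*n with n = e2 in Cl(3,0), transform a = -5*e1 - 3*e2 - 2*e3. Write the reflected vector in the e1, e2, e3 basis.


Reflection formula: a' = -n*a*n, with n = e2 (unit vector, n^2 = 1).
For reflection through hyperplane perp to e2:
The component along e2 flips sign, others stay.
a = (-5, -3, -2)
a' = (-5, 3, -2)
a' = -5*e1 + 3*e2 - 2*e3


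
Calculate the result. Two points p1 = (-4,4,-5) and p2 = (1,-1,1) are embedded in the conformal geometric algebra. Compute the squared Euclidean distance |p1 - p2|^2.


p1 - p2 = (-5, 5, -6)
|p1 - p2|^2 = (-5)^2 + 5^2 + (-6)^2
= 25 + 25 + 36
= 86


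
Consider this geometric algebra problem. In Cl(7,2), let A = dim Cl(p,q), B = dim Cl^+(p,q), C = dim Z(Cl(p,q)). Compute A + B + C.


n = 7 + 2 = 9
Total dim = 2^9 = 512
Even subalgebra dim = 2^8 = 256
n is odd, so center dim = 2
Sum = 512 + 256 + 2 = 770


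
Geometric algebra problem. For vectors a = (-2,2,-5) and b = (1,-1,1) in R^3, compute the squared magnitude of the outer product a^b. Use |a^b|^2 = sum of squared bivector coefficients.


a wedge b = (a1*b2 - a2*b1)*e12 + (a1*b3 - a3*b1)*e13 + (a2*b3 - a3*b2)*e23
e12 coeff: (-2)*(-1) - 2*1 = 2 - 2 = 0
e13 coeff: (-2)*1 - (-5)*1 = -2 - (-5) = 3
e23 coeff: 2*1 - (-5)*(-1) = 2 - 5 = -3
|a wedge b|^2 = 0^2 + 3^2 + (-3)^2
= 0 + 9 + 9
= 18


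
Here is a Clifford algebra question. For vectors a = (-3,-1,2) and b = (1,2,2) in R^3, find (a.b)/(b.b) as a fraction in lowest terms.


Projection coefficient = (a . b) / (b . b)
a . b = (-3)*1 + (-1)*2 + 2*2
= -3 + (-2) + 4 = -1
b . b = 1^2 + 2^2 + 2^2
= 1 + 4 + 4 = 9
Coefficient = -1/9
In lowest terms: -1/9


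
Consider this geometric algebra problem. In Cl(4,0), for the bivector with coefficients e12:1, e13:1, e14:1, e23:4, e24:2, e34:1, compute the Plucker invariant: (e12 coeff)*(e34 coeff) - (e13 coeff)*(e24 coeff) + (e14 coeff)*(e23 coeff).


Plucker relation: af - be + cd
a*f = 1*1 = 1
b*e = 1*2 = 2
c*d = 1*4 = 4
af - be + cd = 1 - 2 + 4
= 3


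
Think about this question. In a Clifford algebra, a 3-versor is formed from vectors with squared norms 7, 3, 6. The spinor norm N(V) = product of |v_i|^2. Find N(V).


Spinor norm N(V) = |v1|^2 * |v2|^2 * ... * |v3|^2
= 7 * 3 * 6
Running product: 7, 21, 126
N(V) = 126


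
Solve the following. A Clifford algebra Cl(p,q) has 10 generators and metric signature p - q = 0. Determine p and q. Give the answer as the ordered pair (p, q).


We need p + q = 10 and p - q = 0.
Adding: 2p = 10 + 0 = 10, so p = 5.
Then q = 10 - 5 = 5.
(p, q) = (5, 5)


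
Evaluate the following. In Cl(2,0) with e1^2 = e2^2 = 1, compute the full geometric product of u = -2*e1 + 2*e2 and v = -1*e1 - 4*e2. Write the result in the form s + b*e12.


Expand: (-2*e1 + 2*e2)(-1*e1 - 4*e2)
= (-2)*(-1)*e1e1 + (-2)*(-4)*e1e2 + 2*(-1)*e2e1 + 2*(-4)*e2e2
Using e1^2 = e2^2 = 1, e2e1 = -e1e2:
Scalar part s = (-2)*(-1) + 2*(-4) = 2 + (-8) = -6
Bivector part b = (-2)*(-4) - 2*(-1) = 8 - (-2) = 10
uv = -6 + 10*e12


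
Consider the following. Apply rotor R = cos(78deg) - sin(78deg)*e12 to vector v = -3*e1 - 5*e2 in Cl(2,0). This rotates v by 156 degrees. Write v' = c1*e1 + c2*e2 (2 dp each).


Rotor R = cos(78deg) - sin(78deg)*e12
Rotation angle theta = 2 * 78 = 156 degrees
v' = R*v*~R rotates v by theta.
cos(156deg) = -0.9135, sin(156deg) = 0.4067
v'_1 = -3*cos(156deg) - (-5)*sin(156deg)
= -3*(-0.9135) - (-5)*0.4067
= 4.77
v'_2 = -3*sin(156deg) + (-5)*cos(156deg)
= -3*0.4067 + (-5)*(-0.9135)
= 3.35
v' = 4.77*e1 + 3.35*e2


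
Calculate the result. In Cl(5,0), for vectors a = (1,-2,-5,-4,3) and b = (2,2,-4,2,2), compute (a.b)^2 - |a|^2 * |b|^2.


a . b = 1*2 + (-2)*2 + (-5)*(-4) + (-4)*2 + 3*2
= 2 + (-4) + 20 + (-8) + 6 = 16
|a|^2 = 1^2 + (-2)^2 + (-5)^2 + (-4)^2 + 3^2 = 55
|b|^2 = 2^2 + 2^2 + (-4)^2 + 2^2 + 2^2 = 32
(a.b)^2 = 16^2 = 256
|a|^2 * |b|^2 = 55 * 32 = 1760
Result = 256 - 1760 = -1504
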